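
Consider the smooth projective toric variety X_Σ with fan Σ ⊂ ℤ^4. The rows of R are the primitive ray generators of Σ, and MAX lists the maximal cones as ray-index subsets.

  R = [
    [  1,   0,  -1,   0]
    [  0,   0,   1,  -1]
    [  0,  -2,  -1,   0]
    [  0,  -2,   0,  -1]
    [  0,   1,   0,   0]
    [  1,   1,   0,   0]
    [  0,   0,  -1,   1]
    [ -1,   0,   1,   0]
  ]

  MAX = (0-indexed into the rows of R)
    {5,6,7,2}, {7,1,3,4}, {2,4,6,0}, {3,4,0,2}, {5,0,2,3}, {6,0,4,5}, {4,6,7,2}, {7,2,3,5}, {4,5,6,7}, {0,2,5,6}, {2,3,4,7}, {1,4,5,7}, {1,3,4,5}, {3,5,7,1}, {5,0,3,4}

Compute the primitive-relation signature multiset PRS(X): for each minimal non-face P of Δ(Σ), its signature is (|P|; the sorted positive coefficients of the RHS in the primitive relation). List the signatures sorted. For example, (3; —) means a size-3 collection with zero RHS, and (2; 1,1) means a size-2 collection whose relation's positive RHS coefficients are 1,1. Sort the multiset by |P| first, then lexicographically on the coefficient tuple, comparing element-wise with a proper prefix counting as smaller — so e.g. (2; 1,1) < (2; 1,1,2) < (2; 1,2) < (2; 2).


Minimal non-faces — 7 found among 8 rays, 15 max cones:

  P = {0,7}:  v_{0} + v_{7} = 0  ⇒ sig = (2; —)
  P = {1,6}:  v_{1} + v_{6} = 0  ⇒ sig = (2; —)
  P = {1,2}:  v_{1} + v_{2} = v_{3}  ⇒ sig = (2; 1)
  P = {3,6}:  v_{3} + v_{6} = v_{2}  ⇒ sig = (2; 1)
  P = {0,1}:  v_{0} + v_{1} = v_{3} + v_{4} + v_{5}  ⇒ sig = (2; 1,1,1)
  P = {2,4,5}:  v_{2} + v_{4} + v_{5} = v_{0}  ⇒ sig = (3; 1)
  P = {3,4,5,7}:  v_{3} + v_{4} + v_{5} + v_{7} = v_{1}  ⇒ sig = (4; 1)

Signatures (|P|; sorted positive RHS coefficients), sorted:
    |P|=2: 5 collections, coeffs (), (), (1), (1), (1,1,1)
    |P|=3: 1 collection, coeffs (1)
    |P|=4: 1 collection, coeffs (1)


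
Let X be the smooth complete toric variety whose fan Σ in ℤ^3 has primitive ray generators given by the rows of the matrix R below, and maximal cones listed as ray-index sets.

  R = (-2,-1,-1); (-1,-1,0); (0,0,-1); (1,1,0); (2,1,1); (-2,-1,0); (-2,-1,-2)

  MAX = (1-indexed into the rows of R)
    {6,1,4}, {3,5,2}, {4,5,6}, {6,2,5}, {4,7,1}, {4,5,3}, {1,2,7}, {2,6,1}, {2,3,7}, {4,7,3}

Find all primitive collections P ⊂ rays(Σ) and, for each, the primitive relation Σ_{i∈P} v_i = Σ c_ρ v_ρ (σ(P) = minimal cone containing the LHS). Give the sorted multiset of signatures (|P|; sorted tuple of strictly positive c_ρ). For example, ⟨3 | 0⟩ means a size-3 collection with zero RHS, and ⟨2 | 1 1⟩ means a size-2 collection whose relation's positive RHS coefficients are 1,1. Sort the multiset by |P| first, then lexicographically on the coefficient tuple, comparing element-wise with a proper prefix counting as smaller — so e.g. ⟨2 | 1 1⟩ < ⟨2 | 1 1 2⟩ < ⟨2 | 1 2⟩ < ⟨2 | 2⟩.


6 collections generate NE(X_Σ); each relation:

  P={1,5}:  v_{1} + v_{5} = 0 — sig = ⟨2 | 0⟩
  P={2,4}:  v_{2} + v_{4} = 0 — sig = ⟨2 | 0⟩
  P={1,3}:  v_{1} + v_{3} = v_{7} — sig = ⟨2 | 1⟩
  P={3,6}:  v_{3} + v_{6} = v_{1} — sig = ⟨2 | 1⟩
  P={5,7}:  v_{5} + v_{7} = v_{3} — sig = ⟨2 | 1⟩
  P={6,7}:  v_{6} + v_{7} = 2·v_{1} — sig = ⟨2 | 2⟩

Signatures (|P|; sorted positive RHS coefficients), sorted:
{ ⟨2 | 0⟩ ×2,  ⟨2 | 1⟩ ×3,  ⟨2 | 2⟩ }


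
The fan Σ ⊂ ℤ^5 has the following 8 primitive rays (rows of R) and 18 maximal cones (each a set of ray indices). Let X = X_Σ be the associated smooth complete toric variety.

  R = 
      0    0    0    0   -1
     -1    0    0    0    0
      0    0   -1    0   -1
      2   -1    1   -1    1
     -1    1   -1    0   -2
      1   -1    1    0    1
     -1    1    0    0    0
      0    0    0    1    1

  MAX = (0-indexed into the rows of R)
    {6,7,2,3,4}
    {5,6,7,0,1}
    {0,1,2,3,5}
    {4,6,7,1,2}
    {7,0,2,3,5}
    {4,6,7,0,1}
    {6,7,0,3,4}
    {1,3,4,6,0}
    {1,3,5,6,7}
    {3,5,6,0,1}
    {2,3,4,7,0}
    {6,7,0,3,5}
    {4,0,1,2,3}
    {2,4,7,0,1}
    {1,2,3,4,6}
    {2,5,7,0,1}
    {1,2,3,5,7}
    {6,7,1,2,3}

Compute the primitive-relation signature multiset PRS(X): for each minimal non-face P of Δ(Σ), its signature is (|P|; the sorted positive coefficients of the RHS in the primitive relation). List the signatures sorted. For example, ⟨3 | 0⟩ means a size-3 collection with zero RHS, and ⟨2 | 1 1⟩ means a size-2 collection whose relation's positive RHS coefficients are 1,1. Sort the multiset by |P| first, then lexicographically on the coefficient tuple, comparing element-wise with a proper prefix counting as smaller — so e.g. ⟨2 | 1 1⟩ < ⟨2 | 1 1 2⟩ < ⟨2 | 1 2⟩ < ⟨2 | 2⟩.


5 collections generate NE(X_Σ); each relation:

  {4,5}:  v_{4} + v_{5} = v_{0} ; sig = ⟨2 | 1⟩
  {2,5,6}:  v_{2} + v_{5} + v_{6} = 0 ; sig = ⟨3 | 0⟩
  {0,2,6}:  v_{0} + v_{2} + v_{6} = v_{4} ; sig = ⟨3 | 1⟩
  {1,3,4,7}:  v_{1} + v_{3} + v_{4} + v_{7} = 0 ; sig = ⟨4 | 0⟩
  {0,1,3,7}:  v_{0} + v_{1} + v_{3} + v_{7} = v_{5} ; sig = ⟨4 | 1⟩

so the primitive-relation signature multiset is
    ⟨2 | 1⟩
    ⟨3 | 0⟩
    ⟨3 | 1⟩
    ⟨4 | 0⟩
    ⟨4 | 1⟩


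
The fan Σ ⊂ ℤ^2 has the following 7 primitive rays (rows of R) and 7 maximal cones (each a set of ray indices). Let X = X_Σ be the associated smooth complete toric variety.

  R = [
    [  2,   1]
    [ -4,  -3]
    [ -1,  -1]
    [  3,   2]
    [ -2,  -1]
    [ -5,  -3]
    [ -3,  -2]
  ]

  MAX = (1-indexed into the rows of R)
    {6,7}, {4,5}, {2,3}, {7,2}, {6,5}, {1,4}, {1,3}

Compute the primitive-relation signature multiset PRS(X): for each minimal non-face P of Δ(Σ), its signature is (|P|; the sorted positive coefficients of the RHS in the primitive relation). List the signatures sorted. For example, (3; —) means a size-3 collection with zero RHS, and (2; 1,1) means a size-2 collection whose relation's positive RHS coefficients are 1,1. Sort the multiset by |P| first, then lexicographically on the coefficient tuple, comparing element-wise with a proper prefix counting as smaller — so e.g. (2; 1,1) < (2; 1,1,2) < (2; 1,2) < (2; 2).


14 minimal non-faces of Δ(Σ) (on 7 rays):

  P={1,5}:  v_{1} + v_{5} = 0 ; sig = (2; —)
  P={4,7}:  v_{4} + v_{7} = 0 ; sig = (2; —)
  P={1,6}:  v_{1} + v_{6} = v_{7} ; sig = (2; 1)
  P={1,7}:  v_{1} + v_{7} = v_{3} ; sig = (2; 1)
  P={2,4}:  v_{2} + v_{4} = v_{3} ; sig = (2; 1)
  P={3,4}:  v_{3} + v_{4} = v_{1} ; sig = (2; 1)
  P={3,5}:  v_{3} + v_{5} = v_{7} ; sig = (2; 1)
  P={3,7}:  v_{3} + v_{7} = v_{2} ; sig = (2; 1)
  P={4,6}:  v_{4} + v_{6} = v_{5} ; sig = (2; 1)
  P={5,7}:  v_{5} + v_{7} = v_{6} ; sig = (2; 1)
  P={1,2}:  v_{1} + v_{2} = 2·v_{3} ; sig = (2; 2)
  P={2,5}:  v_{2} + v_{5} = 2·v_{7} ; sig = (2; 2)
  P={3,6}:  v_{3} + v_{6} = 2·v_{7} ; sig = (2; 2)
  P={2,6}:  v_{2} + v_{6} = 3·v_{7} ; sig = (2; 3)

Signatures (|P|; sorted positive RHS coefficients), sorted:
[(2; —), (2; —), (2; 1), (2; 1), (2; 1), (2; 1), (2; 1), (2; 1), (2; 1), (2; 1), (2; 2), (2; 2), (2; 2), (2; 3)]


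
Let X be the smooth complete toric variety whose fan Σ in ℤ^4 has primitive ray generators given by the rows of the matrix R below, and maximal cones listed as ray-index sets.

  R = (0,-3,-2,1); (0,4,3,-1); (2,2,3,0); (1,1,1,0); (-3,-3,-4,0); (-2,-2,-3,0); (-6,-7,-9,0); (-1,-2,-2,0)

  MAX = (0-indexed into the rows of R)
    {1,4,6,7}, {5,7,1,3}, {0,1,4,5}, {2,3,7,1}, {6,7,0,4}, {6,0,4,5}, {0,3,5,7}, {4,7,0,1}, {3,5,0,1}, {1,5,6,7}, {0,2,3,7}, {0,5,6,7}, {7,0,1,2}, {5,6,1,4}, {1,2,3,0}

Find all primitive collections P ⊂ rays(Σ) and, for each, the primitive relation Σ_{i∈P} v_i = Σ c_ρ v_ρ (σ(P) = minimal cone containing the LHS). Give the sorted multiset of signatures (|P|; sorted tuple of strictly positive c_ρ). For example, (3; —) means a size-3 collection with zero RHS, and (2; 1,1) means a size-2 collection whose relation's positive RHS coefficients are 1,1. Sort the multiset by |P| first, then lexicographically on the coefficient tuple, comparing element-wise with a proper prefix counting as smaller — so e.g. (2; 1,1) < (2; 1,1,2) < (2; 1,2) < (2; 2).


9 minimal non-faces of Δ(Σ) (on 8 rays):

  {2,5}:  v_{2} + v_{5} = 0  so sig = (2; —)
  {3,4}:  v_{3} + v_{4} = v_{5}  so sig = (2; 1)
  {2,6}:  v_{2} + v_{6} = v_{4} + v_{7}  so sig = (2; 1,1)
  {2,4}:  v_{2} + v_{4} = v_{0} + v_{1} + v_{7}  so sig = (2; 1,1,1)
  {3,6}:  v_{3} + v_{6} = 2·v_{5} + v_{7}  so sig = (2; 1,2)
  {4,5,7}:  v_{4} + v_{5} + v_{7} = v_{6}  so sig = (3; 1)
  {0,1,6}:  v_{0} + v_{1} + v_{6} = 2·v_{4}  so sig = (3; 2)
  {0,1,3,7}:  v_{0} + v_{1} + v_{3} + v_{7} = 0  so sig = (4; —)
  {0,1,5,7}:  v_{0} + v_{1} + v_{5} + v_{7} = v_{4}  so sig = (4; 1)

so the primitive-relation signature multiset is
{ (2; —),  (2; 1),  (2; 1,1),  (2; 1,1,1),  (2; 1,2),  (3; 1),  (3; 2),  (4; —),  (4; 1) }


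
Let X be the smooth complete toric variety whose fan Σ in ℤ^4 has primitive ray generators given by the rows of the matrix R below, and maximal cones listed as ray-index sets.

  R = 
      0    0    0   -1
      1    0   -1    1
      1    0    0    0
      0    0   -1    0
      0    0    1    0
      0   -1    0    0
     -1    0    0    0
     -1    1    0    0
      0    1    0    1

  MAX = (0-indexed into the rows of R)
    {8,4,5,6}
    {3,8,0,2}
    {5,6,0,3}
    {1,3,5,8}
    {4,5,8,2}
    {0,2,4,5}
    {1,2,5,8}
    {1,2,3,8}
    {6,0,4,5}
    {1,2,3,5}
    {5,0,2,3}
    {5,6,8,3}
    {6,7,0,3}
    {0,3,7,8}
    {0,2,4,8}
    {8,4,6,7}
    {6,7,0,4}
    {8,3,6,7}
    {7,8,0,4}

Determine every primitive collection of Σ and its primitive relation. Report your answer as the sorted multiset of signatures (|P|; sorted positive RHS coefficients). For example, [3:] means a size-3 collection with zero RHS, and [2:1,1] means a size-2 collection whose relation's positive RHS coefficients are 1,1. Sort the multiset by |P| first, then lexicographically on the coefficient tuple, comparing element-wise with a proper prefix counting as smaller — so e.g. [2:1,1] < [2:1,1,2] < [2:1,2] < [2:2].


11 minimal non-faces of Δ(Σ) (on 9 rays):

  P = {2,6}:  v_{2} + v_{6} = 0 ; sig = [2:]
  P = {3,4}:  v_{3} + v_{4} = 0 ; sig = [2:]
  P = {5,7}:  v_{5} + v_{7} = v_{6} ; sig = [2:1]
  P = {0,1}:  v_{0} + v_{1} = v_{2} + v_{3} ; sig = [2:1,1]
  P = {1,7}:  v_{1} + v_{7} = v_{3} + v_{8} ; sig = [2:1,1]
  P = {2,7}:  v_{2} + v_{7} = v_{0} + v_{8} ; sig = [2:1,1]
  P = {1,4}:  v_{1} + v_{4} = v_{2} + v_{5} + v_{8} ; sig = [2:1,1,1]
  P = {1,6}:  v_{1} + v_{6} = v_{3} + v_{5} + v_{8} ; sig = [2:1,1,1]
  P = {0,5,8}:  v_{0} + v_{5} + v_{8} = 0 ; sig = [3:]
  P = {0,6,8}:  v_{0} + v_{6} + v_{8} = v_{7} ; sig = [3:1]
  P = {2,3,5,8}:  v_{2} + v_{3} + v_{5} + v_{8} = v_{1} ; sig = [4:1]

Signatures (|P|; sorted positive RHS coefficients), sorted:
{ [2:] ×2,  [2:1],  [2:1,1] ×3,  [2:1,1,1] ×2,  [3:],  [3:1],  [4:1] }


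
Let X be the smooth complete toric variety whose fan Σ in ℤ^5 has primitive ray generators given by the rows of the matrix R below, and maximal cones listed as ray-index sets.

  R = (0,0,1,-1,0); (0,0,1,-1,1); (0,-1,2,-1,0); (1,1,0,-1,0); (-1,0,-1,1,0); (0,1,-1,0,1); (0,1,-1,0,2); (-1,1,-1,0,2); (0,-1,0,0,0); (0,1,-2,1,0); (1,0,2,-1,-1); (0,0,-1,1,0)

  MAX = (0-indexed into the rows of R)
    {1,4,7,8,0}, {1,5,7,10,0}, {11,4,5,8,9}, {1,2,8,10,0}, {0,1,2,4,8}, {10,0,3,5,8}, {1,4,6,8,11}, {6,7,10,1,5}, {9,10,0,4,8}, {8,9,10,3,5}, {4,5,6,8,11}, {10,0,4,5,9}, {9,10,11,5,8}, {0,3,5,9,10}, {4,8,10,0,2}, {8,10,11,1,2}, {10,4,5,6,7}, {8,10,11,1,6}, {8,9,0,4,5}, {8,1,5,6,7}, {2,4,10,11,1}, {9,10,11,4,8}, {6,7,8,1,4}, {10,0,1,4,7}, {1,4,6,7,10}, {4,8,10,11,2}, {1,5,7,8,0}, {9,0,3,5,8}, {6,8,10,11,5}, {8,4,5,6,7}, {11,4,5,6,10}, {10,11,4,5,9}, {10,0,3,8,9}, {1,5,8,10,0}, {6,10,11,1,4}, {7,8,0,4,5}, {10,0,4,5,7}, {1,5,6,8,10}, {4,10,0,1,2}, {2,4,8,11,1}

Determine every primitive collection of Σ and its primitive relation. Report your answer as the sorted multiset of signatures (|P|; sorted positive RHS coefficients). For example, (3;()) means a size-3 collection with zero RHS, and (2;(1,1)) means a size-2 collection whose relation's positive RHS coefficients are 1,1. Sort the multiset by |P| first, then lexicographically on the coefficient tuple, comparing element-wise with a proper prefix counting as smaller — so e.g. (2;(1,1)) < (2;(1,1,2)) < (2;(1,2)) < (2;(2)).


|primitive collections| = 23. Relations:

  P={0,11}:  v_{0} + v_{11} = 0  →  sig = (2;())
  P={2,9}:  v_{2} + v_{9} = 0  →  sig = (2;())
  P={1,9}:  v_{1} + v_{9} = v_{5}  →  sig = (2;(1))
  P={2,5}:  v_{2} + v_{5} = v_{1}  →  sig = (2;(1))
  P={0,6}:  v_{0} + v_{6} = v_{1} + v_{5}  →  sig = (2;(1,1))
  P={3,4}:  v_{3} + v_{4} = v_{0} + v_{9}  →  sig = (2;(1,1))
  P={7,11}:  v_{7} + v_{11} = v_{4} + v_{6}  →  sig = (2;(1,1))
  P={2,3}:  v_{2} + v_{3} = v_{0} + v_{5} + v_{8} + v_{10}  →  sig = (2;(1,1,1,1))
  P={3,11}:  v_{3} + v_{11} = v_{5} + v_{8} + v_{9} + v_{10}  →  sig = (2;(1,1,1,1))
  P={1,3}:  v_{1} + v_{3} = v_{0} + 2·v_{5} + v_{8} + v_{10}  →  sig = (2;(1,1,1,2))
  P={3,6}:  v_{3} + v_{6} = 3·v_{5} + v_{8} + v_{10}  →  sig = (2;(1,1,3))
  P={2,6}:  v_{2} + v_{6} = 2·v_{1} + v_{11}  →  sig = (2;(1,2))
  P={2,7}:  v_{2} + v_{7} = 2·v_{1} + v_{4}  →  sig = (2;(1,2))
  P={3,7}:  v_{3} + v_{7} = v_{0} + 2·v_{5}  →  sig = (2;(1,2))
  P={6,9}:  v_{6} + v_{9} = 2·v_{5} + v_{11}  →  sig = (2;(1,2))
  P={7,9}:  v_{7} + v_{9} = v_{4} + 2·v_{5}  →  sig = (2;(1,2))
  P={1,4,5}:  v_{1} + v_{4} + v_{5} = v_{7}  →  sig = (3;(1))
  P={1,5,11}:  v_{1} + v_{5} + v_{11} = v_{6}  →  sig = (3;(1))
  P={7,8,10}:  v_{7} + v_{8} + v_{10} = v_{1}  →  sig = (3;(1))
  P={4,5,8,10}:  v_{4} + v_{5} + v_{8} + v_{10} = 0  →  sig = (4;())
  P={1,4,8,10}:  v_{1} + v_{4} + v_{8} + v_{10} = v_{2}  →  sig = (4;(1))
  P={4,6,8,10}:  v_{4} + v_{6} + v_{8} + v_{10} = v_{1} + v_{11}  →  sig = (4;(1,1))
  P={0,5,8,9,10}:  v_{0} + v_{5} + v_{8} + v_{9} + v_{10} = v_{3}  →  sig = (5;(1))

so the primitive-relation signature multiset is
    (2;())
    (2;())
    (2;(1))
    (2;(1))
    (2;(1,1))
    (2;(1,1))
    (2;(1,1))
    (2;(1,1,1,1))
    (2;(1,1,1,1))
    (2;(1,1,1,2))
    (2;(1,1,3))
    (2;(1,2))
    (2;(1,2))
    (2;(1,2))
    (2;(1,2))
    (2;(1,2))
    (3;(1))
    (3;(1))
    (3;(1))
    (4;())
    (4;(1))
    (4;(1,1))
    (5;(1))


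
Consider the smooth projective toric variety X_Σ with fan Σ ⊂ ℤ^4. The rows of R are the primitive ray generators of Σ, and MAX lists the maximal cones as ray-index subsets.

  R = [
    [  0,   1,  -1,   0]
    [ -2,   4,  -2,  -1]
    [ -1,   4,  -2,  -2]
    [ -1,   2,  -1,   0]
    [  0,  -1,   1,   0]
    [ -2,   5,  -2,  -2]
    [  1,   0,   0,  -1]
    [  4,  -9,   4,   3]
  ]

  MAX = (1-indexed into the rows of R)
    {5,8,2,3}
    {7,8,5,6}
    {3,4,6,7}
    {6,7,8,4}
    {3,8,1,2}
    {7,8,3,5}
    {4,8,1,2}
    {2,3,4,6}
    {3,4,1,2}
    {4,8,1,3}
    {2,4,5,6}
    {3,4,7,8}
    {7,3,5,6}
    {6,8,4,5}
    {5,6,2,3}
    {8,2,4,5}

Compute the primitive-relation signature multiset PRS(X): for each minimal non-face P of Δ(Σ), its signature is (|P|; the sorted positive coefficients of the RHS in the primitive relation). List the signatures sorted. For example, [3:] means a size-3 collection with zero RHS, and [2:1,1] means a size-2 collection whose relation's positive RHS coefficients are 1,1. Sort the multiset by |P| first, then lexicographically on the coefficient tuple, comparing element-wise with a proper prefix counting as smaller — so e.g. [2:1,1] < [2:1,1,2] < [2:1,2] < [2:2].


Σ has 9 primitive collections:

  P={1,5}:  v_{1} + v_{5} = 0  ⟹  sig = [2:]
  P={2,7}:  v_{2} + v_{7} = v_{3}  ⟹  sig = [2:1]
  P={1,6}:  v_{1} + v_{6} = v_{3} + v_{4}  ⟹  sig = [2:1,1]
  P={1,7}:  v_{1} + v_{7} = 2·v_{3} + v_{4} + v_{8}  ⟹  sig = [2:1,1,2]
  P={2,6,8}:  v_{2} + v_{6} + v_{8} = 0  ⟹  sig = [3:]
  P={3,4,5}:  v_{3} + v_{4} + v_{5} = v_{6}  ⟹  sig = [3:1]
  P={3,6,8}:  v_{3} + v_{6} + v_{8} = v_{7}  ⟹  sig = [3:1]
  P={4,5,7}:  v_{4} + v_{5} + v_{7} = 2·v_{6} + v_{8}  ⟹  sig = [3:1,2]
  P={2,3,4,8}:  v_{2} + v_{3} + v_{4} + v_{8} = v_{1}  ⟹  sig = [4:1]

Hence PRS(X_Σ) =
[[2:], [2:1], [2:1,1], [2:1,1,2], [3:], [3:1], [3:1], [3:1,2], [4:1]]


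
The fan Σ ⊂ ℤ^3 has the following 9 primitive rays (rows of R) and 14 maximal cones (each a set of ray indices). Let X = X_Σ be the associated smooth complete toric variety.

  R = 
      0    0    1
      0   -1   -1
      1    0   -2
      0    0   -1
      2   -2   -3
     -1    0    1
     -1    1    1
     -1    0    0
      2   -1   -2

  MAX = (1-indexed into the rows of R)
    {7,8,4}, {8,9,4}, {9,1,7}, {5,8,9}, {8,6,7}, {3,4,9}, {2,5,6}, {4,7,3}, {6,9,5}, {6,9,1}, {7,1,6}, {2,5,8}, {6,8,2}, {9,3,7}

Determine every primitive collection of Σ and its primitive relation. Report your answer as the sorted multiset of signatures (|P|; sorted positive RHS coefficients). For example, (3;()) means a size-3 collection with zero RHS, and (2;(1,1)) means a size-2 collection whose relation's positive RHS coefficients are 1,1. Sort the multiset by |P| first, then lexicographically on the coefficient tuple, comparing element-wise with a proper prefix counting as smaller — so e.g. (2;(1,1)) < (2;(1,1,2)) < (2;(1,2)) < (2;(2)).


Primitive collections (20):

  P = {1,4}:  v_{1} + v_{4} = 0 — sig = (2;())
  P = {1,8}:  v_{1} + v_{8} = v_{6} — sig = (2;(1))
  P = {2,7}:  v_{2} + v_{7} = v_{8} — sig = (2;(1))
  P = {2,9}:  v_{2} + v_{9} = v_{5} — sig = (2;(1))
  P = {3,6}:  v_{3} + v_{6} = v_{4} — sig = (2;(1))
  P = {4,6}:  v_{4} + v_{6} = v_{8} — sig = (2;(1))
  P = {1,3}:  v_{1} + v_{3} = v_{7} + v_{9} — sig = (2;(1,1))
  P = {5,7}:  v_{5} + v_{7} = v_{8} + v_{9} — sig = (2;(1,1))
  P = {2,3}:  v_{2} + v_{3} = v_{4} + v_{8} + v_{9} — sig = (2;(1,1,1))
  P = {3,5}:  v_{3} + v_{5} = v_{4} + v_{8} + 2·v_{9} — sig = (2;(1,1,2))
  P = {1,2}:  v_{1} + v_{2} = 2·v_{6} + v_{9} — sig = (2;(1,2))
  P = {2,4}:  v_{2} + v_{4} = 2·v_{8} + v_{9} — sig = (2;(1,2))
  P = {3,8}:  v_{3} + v_{8} = 2·v_{4} — sig = (2;(2))
  P = {1,5}:  v_{1} + v_{5} = 2·v_{6} + 2·v_{9} — sig = (2;(2,2))
  P = {4,5}:  v_{4} + v_{5} = 2·v_{8} + 2·v_{9} — sig = (2;(2,2))
  P = {6,7,9}:  v_{6} + v_{7} + v_{9} = 0 — sig = (3;())
  P = {4,7,9}:  v_{4} + v_{7} + v_{9} = v_{3} — sig = (3;(1))
  P = {6,8,9}:  v_{6} + v_{8} + v_{9} = v_{2} — sig = (3;(1))
  P = {7,8,9}:  v_{7} + v_{8} + v_{9} = v_{4} — sig = (3;(1))
  P = {5,6,8}:  v_{5} + v_{6} + v_{8} = 2·v_{2} — sig = (3;(2))

Sorted signature multiset PRS(X):
[(2;()), (2;(1)), (2;(1)), (2;(1)), (2;(1)), (2;(1)), (2;(1,1)), (2;(1,1)), (2;(1,1,1)), (2;(1,1,2)), (2;(1,2)), (2;(1,2)), (2;(2)), (2;(2,2)), (2;(2,2)), (3;()), (3;(1)), (3;(1)), (3;(1)), (3;(2))]


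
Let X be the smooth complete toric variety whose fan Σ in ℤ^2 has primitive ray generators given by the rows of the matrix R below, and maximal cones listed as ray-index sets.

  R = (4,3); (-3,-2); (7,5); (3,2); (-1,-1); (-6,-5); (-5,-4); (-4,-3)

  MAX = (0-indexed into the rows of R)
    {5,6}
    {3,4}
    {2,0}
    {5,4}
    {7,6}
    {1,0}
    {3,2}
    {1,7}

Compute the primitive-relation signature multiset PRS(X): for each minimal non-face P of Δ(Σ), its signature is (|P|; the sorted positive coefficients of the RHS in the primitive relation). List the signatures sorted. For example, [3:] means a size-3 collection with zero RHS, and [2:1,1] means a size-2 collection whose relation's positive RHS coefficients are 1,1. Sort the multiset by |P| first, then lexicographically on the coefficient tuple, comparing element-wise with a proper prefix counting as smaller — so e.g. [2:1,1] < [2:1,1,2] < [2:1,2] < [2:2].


The 20 primitive collections of Σ (r=8, n=2):

  P={0,7}:  v_{0} + v_{7} = 0  →  sig = [2:]
  P={1,3}:  v_{1} + v_{3} = 0  →  sig = [2:]
  P={0,3}:  v_{0} + v_{3} = v_{2}  →  sig = [2:1]
  P={0,4}:  v_{0} + v_{4} = v_{3}  →  sig = [2:1]
  P={0,6}:  v_{0} + v_{6} = v_{4}  →  sig = [2:1]
  P={1,2}:  v_{1} + v_{2} = v_{0}  →  sig = [2:1]
  P={1,4}:  v_{1} + v_{4} = v_{7}  →  sig = [2:1]
  P={2,7}:  v_{2} + v_{7} = v_{3}  →  sig = [2:1]
  P={3,7}:  v_{3} + v_{7} = v_{4}  →  sig = [2:1]
  P={4,6}:  v_{4} + v_{6} = v_{5}  →  sig = [2:1]
  P={4,7}:  v_{4} + v_{7} = v_{6}  →  sig = [2:1]
  P={1,5}:  v_{1} + v_{5} = v_{6} + v_{7}  →  sig = [2:1,1]
  P={2,6}:  v_{2} + v_{6} = v_{3} + v_{4}  →  sig = [2:1,1]
  P={2,5}:  v_{2} + v_{5} = v_{3} + 2·v_{4}  →  sig = [2:1,2]
  P={0,5}:  v_{0} + v_{5} = 2·v_{4}  →  sig = [2:2]
  P={1,6}:  v_{1} + v_{6} = 2·v_{7}  →  sig = [2:2]
  P={2,4}:  v_{2} + v_{4} = 2·v_{3}  →  sig = [2:2]
  P={3,6}:  v_{3} + v_{6} = 2·v_{4}  →  sig = [2:2]
  P={5,7}:  v_{5} + v_{7} = 2·v_{6}  →  sig = [2:2]
  P={3,5}:  v_{3} + v_{5} = 3·v_{4}  →  sig = [2:3]

Hence PRS(X_Σ) =
{ [2:] ×2,  [2:1] ×9,  [2:1,1] ×2,  [2:1,2],  [2:2] ×5,  [2:3] }


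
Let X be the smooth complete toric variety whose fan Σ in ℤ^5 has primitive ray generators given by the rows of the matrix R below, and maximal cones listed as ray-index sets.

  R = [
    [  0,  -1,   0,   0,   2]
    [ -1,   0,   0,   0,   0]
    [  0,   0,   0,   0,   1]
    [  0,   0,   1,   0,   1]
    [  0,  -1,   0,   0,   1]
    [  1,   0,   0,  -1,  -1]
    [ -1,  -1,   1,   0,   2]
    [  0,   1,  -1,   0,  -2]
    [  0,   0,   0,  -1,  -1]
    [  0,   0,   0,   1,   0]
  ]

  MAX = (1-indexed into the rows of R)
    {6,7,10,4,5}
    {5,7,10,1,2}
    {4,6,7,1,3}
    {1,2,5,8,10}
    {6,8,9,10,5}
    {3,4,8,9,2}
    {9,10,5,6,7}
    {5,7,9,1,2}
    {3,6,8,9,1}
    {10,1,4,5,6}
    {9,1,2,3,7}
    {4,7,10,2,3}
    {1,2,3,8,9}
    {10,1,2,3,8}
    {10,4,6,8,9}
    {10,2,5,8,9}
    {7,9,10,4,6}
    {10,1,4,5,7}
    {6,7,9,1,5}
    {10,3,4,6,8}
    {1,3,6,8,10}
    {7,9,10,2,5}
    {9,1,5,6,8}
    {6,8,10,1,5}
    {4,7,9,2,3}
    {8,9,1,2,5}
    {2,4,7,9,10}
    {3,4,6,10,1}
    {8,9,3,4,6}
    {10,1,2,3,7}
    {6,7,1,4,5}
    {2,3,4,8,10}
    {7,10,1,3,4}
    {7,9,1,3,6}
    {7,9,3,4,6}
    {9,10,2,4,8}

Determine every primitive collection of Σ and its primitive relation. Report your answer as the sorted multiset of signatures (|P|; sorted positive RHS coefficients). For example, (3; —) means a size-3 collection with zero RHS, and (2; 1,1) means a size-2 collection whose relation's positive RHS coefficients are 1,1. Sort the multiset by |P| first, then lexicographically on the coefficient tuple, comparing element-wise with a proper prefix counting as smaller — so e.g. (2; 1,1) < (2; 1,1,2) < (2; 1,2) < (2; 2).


13 collections generate NE(X_Σ); each relation:

  P={2,6}:  v_{2} + v_{6} = v_{9}  ⇒ sig = (2; 1)
  P={3,5}:  v_{3} + v_{5} = v_{1}  ⇒ sig = (2; 1)
  P={7,8}:  v_{7} + v_{8} = v_{2}  ⇒ sig = (2; 1)
  P={3,9,10}:  v_{3} + v_{9} + v_{10} = 0  ⇒ sig = (3; —)
  P={4,5,8}:  v_{4} + v_{5} + v_{8} = 0  ⇒ sig = (3; —)
  P={1,4,8}:  v_{1} + v_{4} + v_{8} = v_{3}  ⇒ sig = (3; 1)
  P={1,9,10}:  v_{1} + v_{9} + v_{10} = v_{5}  ⇒ sig = (3; 1)
  P={2,4,5}:  v_{2} + v_{4} + v_{5} = v_{7}  ⇒ sig = (3; 1)
  P={1,2,4}:  v_{1} + v_{2} + v_{4} = v_{3} + v_{7}  ⇒ sig = (3; 1,1)
  P={4,5,9}:  v_{4} + v_{5} + v_{9} = v_{6} + v_{7}  ⇒ sig = (3; 1,1)
  P={1,4,9}:  v_{1} + v_{4} + v_{9} = v_{3} + v_{6} + v_{7}  ⇒ sig = (3; 1,1,1)
  P={3,6,7,10}:  v_{3} + v_{6} + v_{7} + v_{10} = v_{4} + v_{5}  ⇒ sig = (4; 1,1)
  P={1,6,7,10}:  v_{1} + v_{6} + v_{7} + v_{10} = v_{4} + 2·v_{5}  ⇒ sig = (4; 1,2)

Sorted signature multiset PRS(X):
{ (2; 1) ×3,  (3; —) ×2,  (3; 1) ×3,  (3; 1,1) ×2,  (3; 1,1,1),  (4; 1,1),  (4; 1,2) }


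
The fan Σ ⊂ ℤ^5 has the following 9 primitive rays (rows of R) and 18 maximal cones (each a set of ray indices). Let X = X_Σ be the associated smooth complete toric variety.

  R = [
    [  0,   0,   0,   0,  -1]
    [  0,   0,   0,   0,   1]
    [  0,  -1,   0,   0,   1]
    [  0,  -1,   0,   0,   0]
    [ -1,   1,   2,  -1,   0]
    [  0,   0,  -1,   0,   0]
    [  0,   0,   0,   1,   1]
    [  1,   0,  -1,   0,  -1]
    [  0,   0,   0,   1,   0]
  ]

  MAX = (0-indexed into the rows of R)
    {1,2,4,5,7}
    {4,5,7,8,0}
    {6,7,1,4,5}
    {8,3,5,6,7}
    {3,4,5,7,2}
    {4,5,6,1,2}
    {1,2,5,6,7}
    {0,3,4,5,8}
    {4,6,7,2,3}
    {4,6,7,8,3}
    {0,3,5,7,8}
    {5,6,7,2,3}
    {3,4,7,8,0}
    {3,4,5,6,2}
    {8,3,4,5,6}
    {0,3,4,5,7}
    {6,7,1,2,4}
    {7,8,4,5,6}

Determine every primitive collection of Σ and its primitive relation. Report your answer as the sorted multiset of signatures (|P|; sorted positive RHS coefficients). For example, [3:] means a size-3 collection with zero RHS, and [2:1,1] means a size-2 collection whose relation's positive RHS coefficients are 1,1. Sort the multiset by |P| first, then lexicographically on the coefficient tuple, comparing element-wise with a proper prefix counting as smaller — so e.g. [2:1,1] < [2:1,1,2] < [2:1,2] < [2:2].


9 collections generate NE(X_Σ); each relation:

  P={0,1}:  v_{0} + v_{1} = 0  ⇒ sig = [2:]
  P={0,2}:  v_{0} + v_{2} = v_{3}  ⇒ sig = [2:1]
  P={0,6}:  v_{0} + v_{6} = v_{8}  ⇒ sig = [2:1]
  P={1,3}:  v_{1} + v_{3} = v_{2}  ⇒ sig = [2:1]
  P={1,8}:  v_{1} + v_{8} = v_{6}  ⇒ sig = [2:1]
  P={2,8}:  v_{2} + v_{8} = v_{3} + v_{6}  ⇒ sig = [2:1,1]
  P={3,4,5,6,7}:  v_{3} + v_{4} + v_{5} + v_{6} + v_{7} = 0  ⇒ sig = [5:]
  P={2,4,5,6,7}:  v_{2} + v_{4} + v_{5} + v_{6} + v_{7} = v_{1}  ⇒ sig = [5:1]
  P={3,4,5,7,8}:  v_{3} + v_{4} + v_{5} + v_{7} + v_{8} = v_{0}  ⇒ sig = [5:1]

Sorted signature multiset PRS(X):
[[2:], [2:1], [2:1], [2:1], [2:1], [2:1,1], [5:], [5:1], [5:1]]


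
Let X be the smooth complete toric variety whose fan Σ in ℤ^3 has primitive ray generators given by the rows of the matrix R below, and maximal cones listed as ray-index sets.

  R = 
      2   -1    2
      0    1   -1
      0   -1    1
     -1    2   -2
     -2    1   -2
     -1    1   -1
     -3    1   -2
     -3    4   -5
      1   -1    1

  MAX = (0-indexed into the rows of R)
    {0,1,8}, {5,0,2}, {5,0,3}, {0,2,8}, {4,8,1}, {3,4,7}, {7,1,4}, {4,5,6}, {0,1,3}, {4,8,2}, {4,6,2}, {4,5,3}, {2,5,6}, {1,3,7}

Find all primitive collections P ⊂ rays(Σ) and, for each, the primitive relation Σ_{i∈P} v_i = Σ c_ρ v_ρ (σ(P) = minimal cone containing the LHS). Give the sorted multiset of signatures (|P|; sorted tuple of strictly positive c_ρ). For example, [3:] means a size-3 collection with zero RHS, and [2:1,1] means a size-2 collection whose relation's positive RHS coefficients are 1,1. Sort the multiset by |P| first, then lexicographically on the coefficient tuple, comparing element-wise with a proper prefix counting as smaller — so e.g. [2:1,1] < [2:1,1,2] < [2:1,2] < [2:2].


17 collections generate NE(X_Σ); each relation:

  P = {0,4}:  v_{0} + v_{4} = 0  so sig = [2:]
  P = {1,2}:  v_{1} + v_{2} = 0  so sig = [2:]
  P = {5,8}:  v_{5} + v_{8} = 0  so sig = [2:]
  P = {1,5}:  v_{1} + v_{5} = v_{3}  so sig = [2:1]
  P = {2,3}:  v_{2} + v_{3} = v_{5}  so sig = [2:1]
  P = {3,8}:  v_{3} + v_{8} = v_{1}  so sig = [2:1]
  P = {0,6}:  v_{0} + v_{6} = v_{2} + v_{5}  so sig = [2:1,1]
  P = {0,7}:  v_{0} + v_{7} = v_{1} + v_{3}  so sig = [2:1,1]
  P = {1,6}:  v_{1} + v_{6} = v_{4} + v_{5}  so sig = [2:1,1]
  P = {2,7}:  v_{2} + v_{7} = v_{3} + v_{4}  so sig = [2:1,1]
  P = {6,8}:  v_{6} + v_{8} = v_{2} + v_{4}  so sig = [2:1,1]
  P = {6,7}:  v_{6} + v_{7} = v_{3} + 2·v_{4} + v_{5}  so sig = [2:1,1,2]
  P = {3,6}:  v_{3} + v_{6} = v_{4} + 2·v_{5}  so sig = [2:1,2]
  P = {5,7}:  v_{5} + v_{7} = 2·v_{3} + v_{4}  so sig = [2:1,2]
  P = {7,8}:  v_{7} + v_{8} = 2·v_{1} + v_{4}  so sig = [2:1,2]
  P = {1,3,4}:  v_{1} + v_{3} + v_{4} = v_{7}  so sig = [3:1]
  P = {2,4,5}:  v_{2} + v_{4} + v_{5} = v_{6}  so sig = [3:1]

Signatures (|P|; sorted positive RHS coefficients), sorted:
{ [2:] ×3,  [2:1] ×3,  [2:1,1] ×5,  [2:1,1,2],  [2:1,2] ×3,  [3:1] ×2 }


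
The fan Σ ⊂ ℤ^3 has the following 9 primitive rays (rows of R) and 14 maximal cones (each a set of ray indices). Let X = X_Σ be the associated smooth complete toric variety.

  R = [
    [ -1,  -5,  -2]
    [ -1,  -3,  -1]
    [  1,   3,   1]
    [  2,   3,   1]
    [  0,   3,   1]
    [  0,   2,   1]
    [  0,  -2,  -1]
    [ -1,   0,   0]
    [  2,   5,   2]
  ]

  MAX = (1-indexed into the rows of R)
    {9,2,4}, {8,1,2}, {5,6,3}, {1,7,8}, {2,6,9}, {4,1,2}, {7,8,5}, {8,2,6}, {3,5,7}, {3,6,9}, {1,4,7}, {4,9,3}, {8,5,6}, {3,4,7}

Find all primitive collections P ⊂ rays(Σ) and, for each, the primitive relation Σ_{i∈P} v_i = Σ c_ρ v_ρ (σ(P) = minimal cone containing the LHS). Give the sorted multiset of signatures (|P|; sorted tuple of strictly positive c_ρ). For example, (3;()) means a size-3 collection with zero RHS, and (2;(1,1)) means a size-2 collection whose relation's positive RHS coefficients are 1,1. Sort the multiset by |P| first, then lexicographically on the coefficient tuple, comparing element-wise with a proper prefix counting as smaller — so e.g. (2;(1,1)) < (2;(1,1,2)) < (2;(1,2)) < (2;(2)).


15 collections generate NE(X_Σ); each relation:

  • {2,3}:  v_{2} + v_{3} = 0 — sig = (2;())
  • {6,7}:  v_{6} + v_{7} = 0 — sig = (2;())
  • {1,3}:  v_{1} + v_{3} = v_{7} — sig = (2;(1))
  • {1,6}:  v_{1} + v_{6} = v_{2} — sig = (2;(1))
  • {2,5}:  v_{2} + v_{5} = v_{8} — sig = (2;(1))
  • {2,7}:  v_{2} + v_{7} = v_{1} — sig = (2;(1))
  • {3,8}:  v_{3} + v_{8} = v_{5} — sig = (2;(1))
  • {4,6}:  v_{4} + v_{6} = v_{9} — sig = (2;(1))
  • {4,8}:  v_{4} + v_{8} = v_{3} — sig = (2;(1))
  • {7,9}:  v_{7} + v_{9} = v_{4} — sig = (2;(1))
  • {1,5}:  v_{1} + v_{5} = v_{7} + v_{8} — sig = (2;(1,1))
  • {1,9}:  v_{1} + v_{9} = v_{2} + v_{4} — sig = (2;(1,1))
  • {8,9}:  v_{8} + v_{9} = v_{3} + v_{6} — sig = (2;(1,1))
  • {5,9}:  v_{5} + v_{9} = 2·v_{3} + v_{6} — sig = (2;(1,2))
  • {4,5}:  v_{4} + v_{5} = 2·v_{3} — sig = (2;(2))

Signatures (|P|; sorted positive RHS coefficients), sorted:
    (2;())
    (2;())
    (2;(1))
    (2;(1))
    (2;(1))
    (2;(1))
    (2;(1))
    (2;(1))
    (2;(1))
    (2;(1))
    (2;(1,1))
    (2;(1,1))
    (2;(1,1))
    (2;(1,2))
    (2;(2))


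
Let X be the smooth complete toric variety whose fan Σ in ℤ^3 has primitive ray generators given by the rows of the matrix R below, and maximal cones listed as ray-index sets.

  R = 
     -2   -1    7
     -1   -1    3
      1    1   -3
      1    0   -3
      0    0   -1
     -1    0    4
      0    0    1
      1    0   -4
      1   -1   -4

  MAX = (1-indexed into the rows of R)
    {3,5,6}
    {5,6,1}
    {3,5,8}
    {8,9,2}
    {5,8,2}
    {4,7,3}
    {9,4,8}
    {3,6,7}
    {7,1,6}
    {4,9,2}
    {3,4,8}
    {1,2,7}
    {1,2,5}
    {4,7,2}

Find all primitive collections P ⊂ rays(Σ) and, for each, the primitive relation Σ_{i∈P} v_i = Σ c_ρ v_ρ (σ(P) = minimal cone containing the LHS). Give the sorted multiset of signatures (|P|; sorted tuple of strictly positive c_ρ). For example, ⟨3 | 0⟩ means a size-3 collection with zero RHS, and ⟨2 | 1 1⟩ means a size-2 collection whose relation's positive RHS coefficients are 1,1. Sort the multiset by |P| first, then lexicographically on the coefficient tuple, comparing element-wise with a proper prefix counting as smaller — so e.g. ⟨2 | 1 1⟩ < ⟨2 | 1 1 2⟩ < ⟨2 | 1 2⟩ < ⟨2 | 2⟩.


Δ(Σ) — 9 vertices, 16 min non-faces:

  P={2,3}:  v_{2} + v_{3} = 0  ⇒ sig = ⟨2 | 0⟩
  P={5,7}:  v_{5} + v_{7} = 0  ⇒ sig = ⟨2 | 0⟩
  P={6,8}:  v_{6} + v_{8} = 0  ⇒ sig = ⟨2 | 0⟩
  P={1,3}:  v_{1} + v_{3} = v_{6}  ⇒ sig = ⟨2 | 1⟩
  P={1,8}:  v_{1} + v_{8} = v_{2}  ⇒ sig = ⟨2 | 1⟩
  P={2,6}:  v_{2} + v_{6} = v_{1}  ⇒ sig = ⟨2 | 1⟩
  P={4,5}:  v_{4} + v_{5} = v_{8}  ⇒ sig = ⟨2 | 1⟩
  P={4,6}:  v_{4} + v_{6} = v_{7}  ⇒ sig = ⟨2 | 1⟩
  P={7,8}:  v_{7} + v_{8} = v_{4}  ⇒ sig = ⟨2 | 1⟩
  P={1,4}:  v_{1} + v_{4} = v_{2} + v_{7}  ⇒ sig = ⟨2 | 1 1⟩
  P={3,9}:  v_{3} + v_{9} = v_{4} + v_{8}  ⇒ sig = ⟨2 | 1 1⟩
  P={6,9}:  v_{6} + v_{9} = v_{2} + v_{4}  ⇒ sig = ⟨2 | 1 1⟩
  P={1,9}:  v_{1} + v_{9} = 2·v_{2} + v_{4}  ⇒ sig = ⟨2 | 1 2⟩
  P={5,9}:  v_{5} + v_{9} = v_{2} + 2·v_{8}  ⇒ sig = ⟨2 | 1 2⟩
  P={7,9}:  v_{7} + v_{9} = v_{2} + 2·v_{4}  ⇒ sig = ⟨2 | 1 2⟩
  P={2,4,8}:  v_{2} + v_{4} + v_{8} = v_{9}  ⇒ sig = ⟨3 | 1⟩

Hence PRS(X_Σ) =
    ⟨2 | 0⟩
    ⟨2 | 0⟩
    ⟨2 | 0⟩
    ⟨2 | 1⟩
    ⟨2 | 1⟩
    ⟨2 | 1⟩
    ⟨2 | 1⟩
    ⟨2 | 1⟩
    ⟨2 | 1⟩
    ⟨2 | 1 1⟩
    ⟨2 | 1 1⟩
    ⟨2 | 1 1⟩
    ⟨2 | 1 2⟩
    ⟨2 | 1 2⟩
    ⟨2 | 1 2⟩
    ⟨3 | 1⟩


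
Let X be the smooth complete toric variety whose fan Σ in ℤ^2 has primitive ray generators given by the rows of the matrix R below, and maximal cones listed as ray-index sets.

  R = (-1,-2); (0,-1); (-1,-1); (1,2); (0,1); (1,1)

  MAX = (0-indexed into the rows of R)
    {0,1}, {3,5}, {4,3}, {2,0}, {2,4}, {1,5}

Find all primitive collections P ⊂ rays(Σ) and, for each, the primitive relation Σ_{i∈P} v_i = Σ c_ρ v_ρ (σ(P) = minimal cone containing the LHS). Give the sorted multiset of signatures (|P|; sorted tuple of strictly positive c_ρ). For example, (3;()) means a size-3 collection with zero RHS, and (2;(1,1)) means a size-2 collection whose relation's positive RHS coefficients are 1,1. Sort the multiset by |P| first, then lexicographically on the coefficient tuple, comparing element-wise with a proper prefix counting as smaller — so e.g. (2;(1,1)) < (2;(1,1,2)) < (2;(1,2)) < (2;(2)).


The 9 primitive collections of Σ (r=6, n=2):

  {0,3}:  v_{0} + v_{3} = 0  →  sig = (2;())
  {1,4}:  v_{1} + v_{4} = 0  →  sig = (2;())
  {2,5}:  v_{2} + v_{5} = 0  →  sig = (2;())
  {0,4}:  v_{0} + v_{4} = v_{2}  →  sig = (2;(1))
  {0,5}:  v_{0} + v_{5} = v_{1}  →  sig = (2;(1))
  {1,2}:  v_{1} + v_{2} = v_{0}  →  sig = (2;(1))
  {1,3}:  v_{1} + v_{3} = v_{5}  →  sig = (2;(1))
  {2,3}:  v_{2} + v_{3} = v_{4}  →  sig = (2;(1))
  {4,5}:  v_{4} + v_{5} = v_{3}  →  sig = (2;(1))

Signatures (|P|; sorted positive RHS coefficients), sorted:
{ (2;()) ×3,  (2;(1)) ×6 }


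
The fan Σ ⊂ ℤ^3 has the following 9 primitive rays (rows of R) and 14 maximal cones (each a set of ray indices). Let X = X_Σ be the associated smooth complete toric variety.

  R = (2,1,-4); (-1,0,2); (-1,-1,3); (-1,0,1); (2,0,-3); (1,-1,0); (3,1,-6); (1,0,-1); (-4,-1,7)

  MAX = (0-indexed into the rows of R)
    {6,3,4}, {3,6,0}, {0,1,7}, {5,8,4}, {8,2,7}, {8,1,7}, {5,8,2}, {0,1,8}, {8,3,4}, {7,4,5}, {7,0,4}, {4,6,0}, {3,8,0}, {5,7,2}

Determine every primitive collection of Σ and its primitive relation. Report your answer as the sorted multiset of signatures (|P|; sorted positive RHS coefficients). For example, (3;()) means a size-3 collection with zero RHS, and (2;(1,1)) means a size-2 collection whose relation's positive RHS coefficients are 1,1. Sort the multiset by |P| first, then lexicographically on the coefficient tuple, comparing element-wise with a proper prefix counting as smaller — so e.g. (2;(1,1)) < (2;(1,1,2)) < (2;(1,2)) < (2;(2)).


Primitive collections (20):

  P = {3,7}:  v_{3} + v_{7} = 0  ⇒ sig = (2;())
  P = {0,2}:  v_{0} + v_{2} = v_{7}  ⇒ sig = (2;(1))
  P = {1,4}:  v_{1} + v_{4} = v_{7}  ⇒ sig = (2;(1))
  P = {1,6}:  v_{1} + v_{6} = v_{0}  ⇒ sig = (2;(1))
  P = {2,4}:  v_{2} + v_{4} = v_{5}  ⇒ sig = (2;(1))
  P = {2,6}:  v_{2} + v_{6} = v_{4}  ⇒ sig = (2;(1))
  P = {6,8}:  v_{6} + v_{8} = v_{3}  ⇒ sig = (2;(1))
  P = {0,5}:  v_{0} + v_{5} = v_{4} + v_{7}  ⇒ sig = (2;(1,1))
  P = {1,3}:  v_{1} + v_{3} = v_{0} + v_{8}  ⇒ sig = (2;(1,1))
  P = {1,5}:  v_{1} + v_{5} = v_{2} + v_{7}  ⇒ sig = (2;(1,1))
  P = {2,3}:  v_{2} + v_{3} = v_{4} + v_{8}  ⇒ sig = (2;(1,1))
  P = {6,7}:  v_{6} + v_{7} = v_{0} + v_{4}  ⇒ sig = (2;(1,1))
  P = {1,2}:  v_{1} + v_{2} = 2·v_{7} + v_{8}  ⇒ sig = (2;(1,2))
  P = {3,5}:  v_{3} + v_{5} = 2·v_{4} + v_{8}  ⇒ sig = (2;(1,2))
  P = {5,6}:  v_{5} + v_{6} = 2·v_{4}  ⇒ sig = (2;(2))
  P = {0,4,8}:  v_{0} + v_{4} + v_{8} = 0  ⇒ sig = (3;())
  P = {0,3,4}:  v_{0} + v_{3} + v_{4} = v_{6}  ⇒ sig = (3;(1))
  P = {0,7,8}:  v_{0} + v_{7} + v_{8} = v_{1}  ⇒ sig = (3;(1))
  P = {4,7,8}:  v_{4} + v_{7} + v_{8} = v_{2}  ⇒ sig = (3;(1))
  P = {5,7,8}:  v_{5} + v_{7} + v_{8} = 2·v_{2}  ⇒ sig = (3;(2))

Signatures (|P|; sorted positive RHS coefficients), sorted:
    (2;())
    (2;(1))
    (2;(1))
    (2;(1))
    (2;(1))
    (2;(1))
    (2;(1))
    (2;(1,1))
    (2;(1,1))
    (2;(1,1))
    (2;(1,1))
    (2;(1,1))
    (2;(1,2))
    (2;(1,2))
    (2;(2))
    (3;())
    (3;(1))
    (3;(1))
    (3;(1))
    (3;(2))


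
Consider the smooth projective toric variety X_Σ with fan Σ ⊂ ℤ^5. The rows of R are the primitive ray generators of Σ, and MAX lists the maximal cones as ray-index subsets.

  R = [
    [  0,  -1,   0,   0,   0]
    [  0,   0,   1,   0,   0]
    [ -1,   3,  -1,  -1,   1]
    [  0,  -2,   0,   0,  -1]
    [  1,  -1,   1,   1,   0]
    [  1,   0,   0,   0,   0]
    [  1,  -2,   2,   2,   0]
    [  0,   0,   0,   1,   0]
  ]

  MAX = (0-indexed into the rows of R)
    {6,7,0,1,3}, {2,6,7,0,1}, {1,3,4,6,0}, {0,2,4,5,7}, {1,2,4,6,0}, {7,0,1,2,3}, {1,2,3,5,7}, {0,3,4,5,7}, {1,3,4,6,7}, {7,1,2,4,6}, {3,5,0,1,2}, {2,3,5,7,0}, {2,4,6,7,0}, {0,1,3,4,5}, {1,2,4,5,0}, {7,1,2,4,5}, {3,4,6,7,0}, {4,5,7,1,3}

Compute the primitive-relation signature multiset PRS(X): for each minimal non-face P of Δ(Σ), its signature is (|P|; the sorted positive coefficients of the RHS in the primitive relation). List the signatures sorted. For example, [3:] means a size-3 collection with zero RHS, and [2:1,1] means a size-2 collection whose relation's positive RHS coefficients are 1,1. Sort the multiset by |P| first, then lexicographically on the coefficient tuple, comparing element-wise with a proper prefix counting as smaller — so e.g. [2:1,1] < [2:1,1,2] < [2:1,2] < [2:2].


5 collections generate NE(X_Σ); each relation:

  • {5,6}:  v_{5} + v_{6} = 2·v_{4}  ⟹  sig = [2:2]
  • {2,3,4}:  v_{2} + v_{3} + v_{4} = 0  ⟹  sig = [3:]
  • {2,3,6}:  v_{2} + v_{3} + v_{6} = v_{0} + v_{1} + v_{7}  ⟹  sig = [3:1,1,1]
  • {0,1,4,7}:  v_{0} + v_{1} + v_{4} + v_{7} = v_{6}  ⟹  sig = [4:1]
  • {0,1,5,7}:  v_{0} + v_{1} + v_{5} + v_{7} = v_{4}  ⟹  sig = [4:1]

so the primitive-relation signature multiset is
[[2:2], [3:], [3:1,1,1], [4:1], [4:1]]


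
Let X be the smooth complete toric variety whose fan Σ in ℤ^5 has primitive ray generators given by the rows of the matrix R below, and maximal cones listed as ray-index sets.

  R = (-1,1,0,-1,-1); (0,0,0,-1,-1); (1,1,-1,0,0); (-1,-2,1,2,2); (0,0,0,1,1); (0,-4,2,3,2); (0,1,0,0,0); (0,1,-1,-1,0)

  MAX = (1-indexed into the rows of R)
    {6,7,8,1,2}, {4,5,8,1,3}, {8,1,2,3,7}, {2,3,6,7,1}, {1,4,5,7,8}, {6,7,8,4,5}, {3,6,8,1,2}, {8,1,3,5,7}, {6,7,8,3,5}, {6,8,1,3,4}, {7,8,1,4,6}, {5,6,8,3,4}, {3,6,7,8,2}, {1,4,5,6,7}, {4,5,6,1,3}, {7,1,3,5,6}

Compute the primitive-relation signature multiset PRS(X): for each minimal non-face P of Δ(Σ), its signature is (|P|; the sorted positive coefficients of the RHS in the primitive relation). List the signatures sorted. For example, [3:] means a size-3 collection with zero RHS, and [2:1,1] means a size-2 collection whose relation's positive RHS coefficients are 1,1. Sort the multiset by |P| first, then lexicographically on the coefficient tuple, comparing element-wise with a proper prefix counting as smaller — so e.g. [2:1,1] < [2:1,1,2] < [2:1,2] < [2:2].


Δ(Σ) — 8 vertices, 5 min non-faces:

  • {2,5}:  v_{2} + v_{5} = 0 — sig = [2:]
  • {2,4}:  v_{2} + v_{4} = v_{1} + v_{6} + v_{8} — sig = [2:1,1,1]
  • {3,4,7}:  v_{3} + v_{4} + v_{7} = 2·v_{5} — sig = [3:2]
  • {1,5,6,8}:  v_{1} + v_{5} + v_{6} + v_{8} = v_{4} — sig = [4:1]
  • {1,3,6,7,8}:  v_{1} + v_{3} + v_{6} + v_{7} + v_{8} = v_{5} — sig = [5:1]

Sorted signature multiset PRS(X):
{ [2:],  [2:1,1,1],  [3:2],  [4:1],  [5:1] }


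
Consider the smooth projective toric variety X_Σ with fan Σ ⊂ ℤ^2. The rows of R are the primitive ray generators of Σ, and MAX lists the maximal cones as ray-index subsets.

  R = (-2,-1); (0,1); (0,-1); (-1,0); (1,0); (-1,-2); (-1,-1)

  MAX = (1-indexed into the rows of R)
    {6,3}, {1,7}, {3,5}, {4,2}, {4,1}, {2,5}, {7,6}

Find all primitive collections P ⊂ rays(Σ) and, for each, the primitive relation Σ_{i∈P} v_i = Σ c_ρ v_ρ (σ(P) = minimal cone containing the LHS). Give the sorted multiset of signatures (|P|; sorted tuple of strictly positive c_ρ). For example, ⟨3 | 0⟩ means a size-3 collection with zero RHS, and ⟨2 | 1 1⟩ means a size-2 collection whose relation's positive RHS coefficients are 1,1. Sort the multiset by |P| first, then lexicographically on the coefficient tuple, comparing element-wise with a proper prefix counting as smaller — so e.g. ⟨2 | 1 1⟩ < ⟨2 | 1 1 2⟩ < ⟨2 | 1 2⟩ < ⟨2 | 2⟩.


14 minimal non-faces of Δ(Σ) (on 7 rays):

  P = {2,3}:  v_{2} + v_{3} = 0  so sig = ⟨2 | 0⟩
  P = {4,5}:  v_{4} + v_{5} = 0  so sig = ⟨2 | 0⟩
  P = {1,5}:  v_{1} + v_{5} = v_{7}  so sig = ⟨2 | 1⟩
  P = {2,6}:  v_{2} + v_{6} = v_{7}  so sig = ⟨2 | 1⟩
  P = {2,7}:  v_{2} + v_{7} = v_{4}  so sig = ⟨2 | 1⟩
  P = {3,4}:  v_{3} + v_{4} = v_{7}  so sig = ⟨2 | 1⟩
  P = {3,7}:  v_{3} + v_{7} = v_{6}  so sig = ⟨2 | 1⟩
  P = {4,7}:  v_{4} + v_{7} = v_{1}  so sig = ⟨2 | 1⟩
  P = {5,7}:  v_{5} + v_{7} = v_{3}  so sig = ⟨2 | 1⟩
  P = {1,2}:  v_{1} + v_{2} = 2·v_{4}  so sig = ⟨2 | 2⟩
  P = {1,3}:  v_{1} + v_{3} = 2·v_{7}  so sig = ⟨2 | 2⟩
  P = {4,6}:  v_{4} + v_{6} = 2·v_{7}  so sig = ⟨2 | 2⟩
  P = {5,6}:  v_{5} + v_{6} = 2·v_{3}  so sig = ⟨2 | 2⟩
  P = {1,6}:  v_{1} + v_{6} = 3·v_{7}  so sig = ⟨2 | 3⟩

so the primitive-relation signature multiset is
[⟨2 | 0⟩, ⟨2 | 0⟩, ⟨2 | 1⟩, ⟨2 | 1⟩, ⟨2 | 1⟩, ⟨2 | 1⟩, ⟨2 | 1⟩, ⟨2 | 1⟩, ⟨2 | 1⟩, ⟨2 | 2⟩, ⟨2 | 2⟩, ⟨2 | 2⟩, ⟨2 | 2⟩, ⟨2 | 3⟩]
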